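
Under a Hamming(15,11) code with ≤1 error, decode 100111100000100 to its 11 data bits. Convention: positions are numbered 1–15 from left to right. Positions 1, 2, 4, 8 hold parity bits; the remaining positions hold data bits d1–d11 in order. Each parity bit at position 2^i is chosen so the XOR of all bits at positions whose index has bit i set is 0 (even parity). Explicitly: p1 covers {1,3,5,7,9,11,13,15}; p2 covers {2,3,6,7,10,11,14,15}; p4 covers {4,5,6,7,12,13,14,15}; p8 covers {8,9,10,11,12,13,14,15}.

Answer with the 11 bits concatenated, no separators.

s1 (pos 1,3,5,7,9,11,13,15): 1⊕0⊕1⊕1⊕0⊕0⊕1⊕0 = 0
s2 (pos 2,3,6,7,10,11,14,15): 0⊕0⊕1⊕1⊕0⊕0⊕0⊕0 = 0
s4 (pos 4,5,6,7,12,13,14,15): 1⊕1⊕1⊕1⊕0⊕1⊕0⊕0 = 1
s8 (pos 8,9,10,11,12,13,14,15): 0⊕0⊕0⊕0⊕0⊕1⊕0⊕0 = 1
Syndrome s8…s1 = 1100 → error at position 12.
Flip position 12: 100111100000100 → 100111100001100
Read data bits from positions 3,5,6,7,9,10,11,12,13,14,15: 01110001100

01110001100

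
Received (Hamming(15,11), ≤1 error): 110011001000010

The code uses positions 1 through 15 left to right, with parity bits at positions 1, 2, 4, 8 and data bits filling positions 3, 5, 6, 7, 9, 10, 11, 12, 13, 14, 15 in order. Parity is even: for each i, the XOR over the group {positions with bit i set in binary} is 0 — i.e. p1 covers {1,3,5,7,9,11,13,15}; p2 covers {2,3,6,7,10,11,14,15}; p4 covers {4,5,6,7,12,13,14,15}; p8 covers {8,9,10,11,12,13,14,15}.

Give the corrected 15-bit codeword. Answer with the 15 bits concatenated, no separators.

110011101000010

s1 (pos 1,3,5,7,9,11,13,15): 1⊕0⊕1⊕0⊕1⊕0⊕0⊕0 = 1
s2 (pos 2,3,6,7,10,11,14,15): 1⊕0⊕1⊕0⊕0⊕0⊕1⊕0 = 1
s4 (pos 4,5,6,7,12,13,14,15): 0⊕1⊕1⊕0⊕0⊕0⊕1⊕0 = 1
s8 (pos 8,9,10,11,12,13,14,15): 0⊕1⊕0⊕0⊕0⊕0⊕1⊕0 = 0
Syndrome s8…s1 = 0111 → error at position 7.
Flip position 7: 110011001000010 → 110011101000010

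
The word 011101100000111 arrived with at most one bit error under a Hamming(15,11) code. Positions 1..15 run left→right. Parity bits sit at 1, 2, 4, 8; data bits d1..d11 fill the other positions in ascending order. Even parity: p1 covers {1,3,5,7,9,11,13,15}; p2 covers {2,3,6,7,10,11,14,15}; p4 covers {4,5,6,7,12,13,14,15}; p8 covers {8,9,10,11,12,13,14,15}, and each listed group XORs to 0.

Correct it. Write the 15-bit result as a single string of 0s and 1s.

011101110000111

s1 (pos 1,3,5,7,9,11,13,15): 0⊕1⊕0⊕1⊕0⊕0⊕1⊕1 = 0
s2 (pos 2,3,6,7,10,11,14,15): 1⊕1⊕1⊕1⊕0⊕0⊕1⊕1 = 0
s4 (pos 4,5,6,7,12,13,14,15): 1⊕0⊕1⊕1⊕0⊕1⊕1⊕1 = 0
s8 (pos 8,9,10,11,12,13,14,15): 0⊕0⊕0⊕0⊕0⊕1⊕1⊕1 = 1
Syndrome s8…s1 = 1000 → error at position 8.
Flip position 8: 011101100000111 → 011101110000111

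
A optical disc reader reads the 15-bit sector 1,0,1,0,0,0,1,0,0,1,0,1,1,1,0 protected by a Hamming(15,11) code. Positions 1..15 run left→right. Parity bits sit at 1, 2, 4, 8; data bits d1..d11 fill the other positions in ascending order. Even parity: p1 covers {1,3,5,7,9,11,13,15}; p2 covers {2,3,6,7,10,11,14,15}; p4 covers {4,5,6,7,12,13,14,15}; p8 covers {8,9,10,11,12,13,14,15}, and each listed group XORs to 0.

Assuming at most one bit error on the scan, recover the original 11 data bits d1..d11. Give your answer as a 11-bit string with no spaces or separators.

s1 (pos 1,3,5,7,9,11,13,15): 1⊕1⊕0⊕1⊕0⊕0⊕1⊕0 = 0
s2 (pos 2,3,6,7,10,11,14,15): 0⊕1⊕0⊕1⊕1⊕0⊕1⊕0 = 0
s4 (pos 4,5,6,7,12,13,14,15): 0⊕0⊕0⊕1⊕1⊕1⊕1⊕0 = 0
s8 (pos 8,9,10,11,12,13,14,15): 0⊕0⊕1⊕0⊕1⊕1⊕1⊕0 = 0
Syndrome s8…s1 = 0000 → no error.
Read data bits from positions 3,5,6,7,9,10,11,12,13,14,15: 10010101110

10010101110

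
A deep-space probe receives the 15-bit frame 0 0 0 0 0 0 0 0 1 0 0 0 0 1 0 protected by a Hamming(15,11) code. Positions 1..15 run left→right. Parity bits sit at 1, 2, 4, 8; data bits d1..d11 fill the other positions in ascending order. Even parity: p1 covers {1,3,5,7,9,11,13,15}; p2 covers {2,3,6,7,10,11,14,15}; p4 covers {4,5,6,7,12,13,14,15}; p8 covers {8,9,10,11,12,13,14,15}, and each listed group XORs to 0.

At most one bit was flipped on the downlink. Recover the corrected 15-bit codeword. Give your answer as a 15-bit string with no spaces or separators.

s1 (pos 1,3,5,7,9,11,13,15): 0⊕0⊕0⊕0⊕1⊕0⊕0⊕0 = 1
s2 (pos 2,3,6,7,10,11,14,15): 0⊕0⊕0⊕0⊕0⊕0⊕1⊕0 = 1
s4 (pos 4,5,6,7,12,13,14,15): 0⊕0⊕0⊕0⊕0⊕0⊕1⊕0 = 1
s8 (pos 8,9,10,11,12,13,14,15): 0⊕1⊕0⊕0⊕0⊕0⊕1⊕0 = 0
Syndrome s8…s1 = 0111 → error at position 7.
Flip position 7: 000000001000010 → 000000101000010

000000101000010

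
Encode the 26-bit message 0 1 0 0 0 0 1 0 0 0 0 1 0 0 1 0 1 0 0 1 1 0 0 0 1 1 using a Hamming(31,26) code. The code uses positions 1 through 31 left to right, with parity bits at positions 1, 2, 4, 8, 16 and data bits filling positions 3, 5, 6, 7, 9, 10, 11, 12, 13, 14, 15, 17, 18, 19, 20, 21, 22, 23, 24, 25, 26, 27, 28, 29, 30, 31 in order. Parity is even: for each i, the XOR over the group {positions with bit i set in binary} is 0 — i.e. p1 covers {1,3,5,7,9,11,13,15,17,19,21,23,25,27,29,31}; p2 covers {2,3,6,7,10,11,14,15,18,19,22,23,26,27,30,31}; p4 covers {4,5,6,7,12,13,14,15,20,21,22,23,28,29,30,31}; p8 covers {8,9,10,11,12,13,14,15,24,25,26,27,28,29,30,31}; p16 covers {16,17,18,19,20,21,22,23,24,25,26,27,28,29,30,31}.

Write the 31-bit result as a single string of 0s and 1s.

1101100100100001100101001100011

Place data at non-parity positions: p1 p2 0 p4 1 0 0 p8 0 0 1 0 0 0 0 p16 1 0 0 1 0 1 0 0 1 1 0 0 0 1 1
p1 (pos 1,3,5,7,9,11,13,15,17,19,21,23,25,27,29,31): XOR of data positions = 0⊕1⊕0⊕0⊕1⊕0⊕0⊕1⊕0⊕0⊕0⊕1⊕0⊕0⊕1 = 1
p2 (pos 2,3,6,7,10,11,14,15,18,19,22,23,26,27,30,31): XOR of data positions = 0⊕0⊕0⊕0⊕1⊕0⊕0⊕0⊕0⊕1⊕0⊕1⊕0⊕1⊕1 = 1
p4 (pos 4,5,6,7,12,13,14,15,20,21,22,23,28,29,30,31): XOR of data positions = 1⊕0⊕0⊕0⊕0⊕0⊕0⊕1⊕0⊕1⊕0⊕0⊕0⊕1⊕1 = 1
p8 (pos 8,9,10,11,12,13,14,15,24,25,26,27,28,29,30,31): XOR of data positions = 0⊕0⊕1⊕0⊕0⊕0⊕0⊕0⊕1⊕1⊕0⊕0⊕0⊕1⊕1 = 1
p16 (pos 16,17,18,19,20,21,22,23,24,25,26,27,28,29,30,31): XOR of data positions = 1⊕0⊕0⊕1⊕0⊕1⊕0⊕0⊕1⊕1⊕0⊕0⊕0⊕1⊕1 = 1
Codeword: 1101100100100001100101001100011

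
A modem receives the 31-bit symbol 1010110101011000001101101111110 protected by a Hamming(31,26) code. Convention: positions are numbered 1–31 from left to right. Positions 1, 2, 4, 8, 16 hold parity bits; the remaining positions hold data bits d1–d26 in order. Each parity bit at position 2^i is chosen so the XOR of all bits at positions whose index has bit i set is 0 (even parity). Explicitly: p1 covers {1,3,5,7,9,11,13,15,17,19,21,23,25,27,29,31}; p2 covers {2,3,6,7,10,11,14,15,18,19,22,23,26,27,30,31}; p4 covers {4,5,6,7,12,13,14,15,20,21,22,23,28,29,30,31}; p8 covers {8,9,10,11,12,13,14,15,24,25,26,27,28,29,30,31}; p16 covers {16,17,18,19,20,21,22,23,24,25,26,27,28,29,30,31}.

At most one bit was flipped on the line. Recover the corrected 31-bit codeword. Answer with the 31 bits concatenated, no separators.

1000110101011000001101101111110

s1 (pos 1,3,5,7,9,11,13,15,17,19,21,23,25,27,29,31): 1⊕1⊕1⊕0⊕0⊕0⊕1⊕0⊕0⊕1⊕0⊕1⊕1⊕1⊕1⊕0 = 1
s2 (pos 2,3,6,7,10,11,14,15,18,19,22,23,26,27,30,31): 0⊕1⊕1⊕0⊕1⊕0⊕0⊕0⊕0⊕1⊕1⊕1⊕1⊕1⊕1⊕0 = 1
s4 (pos 4,5,6,7,12,13,14,15,20,21,22,23,28,29,30,31): 0⊕1⊕1⊕0⊕1⊕1⊕0⊕0⊕1⊕0⊕1⊕1⊕1⊕1⊕1⊕0 = 0
s8 (pos 8,9,10,11,12,13,14,15,24,25,26,27,28,29,30,31): 1⊕0⊕1⊕0⊕1⊕1⊕0⊕0⊕0⊕1⊕1⊕1⊕1⊕1⊕1⊕0 = 0
s16 (pos 16,17,18,19,20,21,22,23,24,25,26,27,28,29,30,31): 0⊕0⊕0⊕1⊕1⊕0⊕1⊕1⊕0⊕1⊕1⊕1⊕1⊕1⊕1⊕0 = 0
Syndrome s16…s1 = 00011 → error at position 3.
Flip position 3: 1010110101011000001101101111110 → 1000110101011000001101101111110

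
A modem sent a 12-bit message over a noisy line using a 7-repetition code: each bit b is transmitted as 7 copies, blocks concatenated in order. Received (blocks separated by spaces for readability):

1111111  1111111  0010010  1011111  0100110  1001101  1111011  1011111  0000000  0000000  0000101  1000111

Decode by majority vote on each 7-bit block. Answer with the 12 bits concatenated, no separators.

110101110001

Block 1 (1111111): 7 ones → 1
Block 2 (1111111): 7 ones → 1
Block 3 (0010010): 2 ones → 0
Block 4 (1011111): 6 ones → 1
Block 5 (0100110): 3 ones → 0
Block 6 (1001101): 4 ones → 1
Block 7 (1111011): 6 ones → 1
Block 8 (1011111): 6 ones → 1
Block 9 (0000000): 0 ones → 0
Block 10 (0000000): 0 ones → 0
Block 11 (0000101): 2 ones → 0
Block 12 (1000111): 4 ones → 1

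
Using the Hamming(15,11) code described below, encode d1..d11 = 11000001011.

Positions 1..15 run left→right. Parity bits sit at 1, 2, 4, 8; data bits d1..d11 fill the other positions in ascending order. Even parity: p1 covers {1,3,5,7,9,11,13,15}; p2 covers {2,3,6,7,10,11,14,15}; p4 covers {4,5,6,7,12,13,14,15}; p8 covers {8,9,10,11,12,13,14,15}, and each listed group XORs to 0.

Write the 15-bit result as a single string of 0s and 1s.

Place data at non-parity positions: p1 p2 1 p4 1 0 0 p8 0 0 0 1 0 1 1
p1 (pos 1,3,5,7,9,11,13,15): XOR of data positions = 1⊕1⊕0⊕0⊕0⊕0⊕1 = 1
p2 (pos 2,3,6,7,10,11,14,15): XOR of data positions = 1⊕0⊕0⊕0⊕0⊕1⊕1 = 1
p4 (pos 4,5,6,7,12,13,14,15): XOR of data positions = 1⊕0⊕0⊕1⊕0⊕1⊕1 = 0
p8 (pos 8,9,10,11,12,13,14,15): XOR of data positions = 0⊕0⊕0⊕1⊕0⊕1⊕1 = 1
Codeword: 111010010001011

111010010001011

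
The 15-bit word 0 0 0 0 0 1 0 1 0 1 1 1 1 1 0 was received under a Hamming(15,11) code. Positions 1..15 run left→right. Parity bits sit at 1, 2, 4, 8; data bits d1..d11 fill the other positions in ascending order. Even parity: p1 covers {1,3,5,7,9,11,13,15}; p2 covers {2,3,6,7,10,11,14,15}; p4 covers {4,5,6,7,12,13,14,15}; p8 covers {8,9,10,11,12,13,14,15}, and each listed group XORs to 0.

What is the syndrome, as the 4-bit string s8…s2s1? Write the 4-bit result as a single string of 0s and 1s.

0000

s1 (pos 1,3,5,7,9,11,13,15): 0⊕0⊕0⊕0⊕0⊕1⊕1⊕0 = 0
s2 (pos 2,3,6,7,10,11,14,15): 0⊕0⊕1⊕0⊕1⊕1⊕1⊕0 = 0
s4 (pos 4,5,6,7,12,13,14,15): 0⊕0⊕1⊕0⊕1⊕1⊕1⊕0 = 0
s8 (pos 8,9,10,11,12,13,14,15): 1⊕0⊕1⊕1⊕1⊕1⊕1⊕0 = 0
Syndrome s8…s1 = 0000 → no error.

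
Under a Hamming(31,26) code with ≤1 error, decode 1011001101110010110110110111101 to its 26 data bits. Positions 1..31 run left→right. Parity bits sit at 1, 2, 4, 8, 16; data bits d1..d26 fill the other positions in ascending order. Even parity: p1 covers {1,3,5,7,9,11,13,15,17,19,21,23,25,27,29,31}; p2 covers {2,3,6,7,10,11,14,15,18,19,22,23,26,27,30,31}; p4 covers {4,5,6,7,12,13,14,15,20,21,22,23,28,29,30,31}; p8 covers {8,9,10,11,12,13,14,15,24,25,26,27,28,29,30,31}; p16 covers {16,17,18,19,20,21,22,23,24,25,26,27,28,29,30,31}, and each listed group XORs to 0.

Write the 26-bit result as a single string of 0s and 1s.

10010111001110110111111101

s1 (pos 1,3,5,7,9,11,13,15,17,19,21,23,25,27,29,31): 1⊕1⊕0⊕1⊕0⊕1⊕0⊕1⊕1⊕0⊕1⊕1⊕0⊕1⊕1⊕1 = 1
s2 (pos 2,3,6,7,10,11,14,15,18,19,22,23,26,27,30,31): 0⊕1⊕0⊕1⊕1⊕1⊕0⊕1⊕1⊕0⊕0⊕1⊕1⊕1⊕0⊕1 = 0
s4 (pos 4,5,6,7,12,13,14,15,20,21,22,23,28,29,30,31): 1⊕0⊕0⊕1⊕1⊕0⊕0⊕1⊕1⊕1⊕0⊕1⊕1⊕1⊕0⊕1 = 0
s8 (pos 8,9,10,11,12,13,14,15,24,25,26,27,28,29,30,31): 1⊕0⊕1⊕1⊕1⊕0⊕0⊕1⊕1⊕0⊕1⊕1⊕1⊕1⊕0⊕1 = 1
s16 (pos 16,17,18,19,20,21,22,23,24,25,26,27,28,29,30,31): 0⊕1⊕1⊕0⊕1⊕1⊕0⊕1⊕1⊕0⊕1⊕1⊕1⊕1⊕0⊕1 = 1
Syndrome s16…s1 = 11001 → error at position 25.
Flip position 25: 1011001101110010110110110111101 → 1011001101110010110110111111101
Read data bits from positions 3,5,6,7,9,10,11,12,13,14,15,17,18,19,20,21,22,23,24,25,26,27,28,29,30,31: 10010111001110110111111101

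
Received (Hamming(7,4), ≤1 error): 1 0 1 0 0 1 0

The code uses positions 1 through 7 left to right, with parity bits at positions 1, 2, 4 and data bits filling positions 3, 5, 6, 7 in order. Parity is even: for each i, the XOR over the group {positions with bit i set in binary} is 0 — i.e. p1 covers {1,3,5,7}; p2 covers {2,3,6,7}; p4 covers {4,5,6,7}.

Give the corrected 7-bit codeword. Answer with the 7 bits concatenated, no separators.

1011010

s1 (pos 1,3,5,7): 1⊕1⊕0⊕0 = 0
s2 (pos 2,3,6,7): 0⊕1⊕1⊕0 = 0
s4 (pos 4,5,6,7): 0⊕0⊕1⊕0 = 1
Syndrome s4…s1 = 100 → error at position 4.
Flip position 4: 1010010 → 1011010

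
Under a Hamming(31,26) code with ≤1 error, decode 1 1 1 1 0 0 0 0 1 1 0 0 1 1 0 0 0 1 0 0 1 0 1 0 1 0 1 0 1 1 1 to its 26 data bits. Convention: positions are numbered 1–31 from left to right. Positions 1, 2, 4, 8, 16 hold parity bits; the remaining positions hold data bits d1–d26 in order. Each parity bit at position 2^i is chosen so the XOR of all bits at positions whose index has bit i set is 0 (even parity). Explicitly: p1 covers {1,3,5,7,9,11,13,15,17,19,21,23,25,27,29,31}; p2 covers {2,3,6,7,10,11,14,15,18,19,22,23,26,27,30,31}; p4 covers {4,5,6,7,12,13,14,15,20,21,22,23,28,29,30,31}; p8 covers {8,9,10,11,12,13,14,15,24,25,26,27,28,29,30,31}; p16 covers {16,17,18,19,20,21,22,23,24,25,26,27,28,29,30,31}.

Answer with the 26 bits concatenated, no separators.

10001000110010010101010111

s1 (pos 1,3,5,7,9,11,13,15,17,19,21,23,25,27,29,31): 1⊕1⊕0⊕0⊕1⊕0⊕1⊕0⊕0⊕0⊕1⊕1⊕1⊕1⊕1⊕1 = 0
s2 (pos 2,3,6,7,10,11,14,15,18,19,22,23,26,27,30,31): 1⊕1⊕0⊕0⊕1⊕0⊕1⊕0⊕1⊕0⊕0⊕1⊕0⊕1⊕1⊕1 = 1
s4 (pos 4,5,6,7,12,13,14,15,20,21,22,23,28,29,30,31): 1⊕0⊕0⊕0⊕0⊕1⊕1⊕0⊕0⊕1⊕0⊕1⊕0⊕1⊕1⊕1 = 0
s8 (pos 8,9,10,11,12,13,14,15,24,25,26,27,28,29,30,31): 0⊕1⊕1⊕0⊕0⊕1⊕1⊕0⊕0⊕1⊕0⊕1⊕0⊕1⊕1⊕1 = 1
s16 (pos 16,17,18,19,20,21,22,23,24,25,26,27,28,29,30,31): 0⊕0⊕1⊕0⊕0⊕1⊕0⊕1⊕0⊕1⊕0⊕1⊕0⊕1⊕1⊕1 = 0
Syndrome s16…s1 = 01010 → error at position 10.
Flip position 10: 1111000011001100010010101010111 → 1111000010001100010010101010111
Read data bits from positions 3,5,6,7,9,10,11,12,13,14,15,17,18,19,20,21,22,23,24,25,26,27,28,29,30,31: 10001000110010010101010111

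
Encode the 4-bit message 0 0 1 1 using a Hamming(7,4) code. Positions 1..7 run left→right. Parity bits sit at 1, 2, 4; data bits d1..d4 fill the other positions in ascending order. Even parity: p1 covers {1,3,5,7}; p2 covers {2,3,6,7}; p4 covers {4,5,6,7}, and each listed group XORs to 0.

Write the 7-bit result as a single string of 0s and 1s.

Place data at non-parity positions: p1 p2 0 p4 0 1 1
p1 (pos 1,3,5,7): XOR of data positions = 0⊕0⊕1 = 1
p2 (pos 2,3,6,7): XOR of data positions = 0⊕1⊕1 = 0
p4 (pos 4,5,6,7): XOR of data positions = 0⊕1⊕1 = 0
Codeword: 1000011

1000011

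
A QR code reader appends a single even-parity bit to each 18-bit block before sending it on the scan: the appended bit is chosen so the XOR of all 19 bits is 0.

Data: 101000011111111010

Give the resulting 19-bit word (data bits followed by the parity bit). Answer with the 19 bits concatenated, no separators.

1010000111111110101

XOR of the 18 data bits: 1⊕0⊕1⊕0⊕0⊕0⊕0⊕1⊕1⊕1⊕1⊕1⊕1⊕1⊕1⊕0⊕1⊕0 = 1
Parity bit = 1 (so all 19 bits XOR to 0).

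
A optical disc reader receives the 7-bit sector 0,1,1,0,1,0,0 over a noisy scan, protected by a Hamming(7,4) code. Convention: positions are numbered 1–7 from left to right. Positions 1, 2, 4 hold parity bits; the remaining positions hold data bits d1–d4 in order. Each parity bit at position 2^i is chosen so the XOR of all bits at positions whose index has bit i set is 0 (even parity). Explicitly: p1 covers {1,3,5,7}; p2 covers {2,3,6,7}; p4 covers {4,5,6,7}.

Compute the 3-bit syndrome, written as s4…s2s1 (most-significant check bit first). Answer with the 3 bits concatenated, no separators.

100

s1 (pos 1,3,5,7): 0⊕1⊕1⊕0 = 0
s2 (pos 2,3,6,7): 1⊕1⊕0⊕0 = 0
s4 (pos 4,5,6,7): 0⊕1⊕0⊕0 = 1
Syndrome s4…s1 = 100 → error at position 4.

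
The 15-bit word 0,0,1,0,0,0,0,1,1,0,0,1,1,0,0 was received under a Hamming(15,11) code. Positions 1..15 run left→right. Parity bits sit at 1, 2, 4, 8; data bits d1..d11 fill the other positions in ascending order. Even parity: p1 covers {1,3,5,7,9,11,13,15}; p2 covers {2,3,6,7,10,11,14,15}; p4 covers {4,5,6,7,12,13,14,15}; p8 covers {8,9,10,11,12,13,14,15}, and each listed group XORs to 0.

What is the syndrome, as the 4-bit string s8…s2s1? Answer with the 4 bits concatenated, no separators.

s1 (pos 1,3,5,7,9,11,13,15): 0⊕1⊕0⊕0⊕1⊕0⊕1⊕0 = 1
s2 (pos 2,3,6,7,10,11,14,15): 0⊕1⊕0⊕0⊕0⊕0⊕0⊕0 = 1
s4 (pos 4,5,6,7,12,13,14,15): 0⊕0⊕0⊕0⊕1⊕1⊕0⊕0 = 0
s8 (pos 8,9,10,11,12,13,14,15): 1⊕1⊕0⊕0⊕1⊕1⊕0⊕0 = 0
Syndrome s8…s1 = 0011 → error at position 3.

0011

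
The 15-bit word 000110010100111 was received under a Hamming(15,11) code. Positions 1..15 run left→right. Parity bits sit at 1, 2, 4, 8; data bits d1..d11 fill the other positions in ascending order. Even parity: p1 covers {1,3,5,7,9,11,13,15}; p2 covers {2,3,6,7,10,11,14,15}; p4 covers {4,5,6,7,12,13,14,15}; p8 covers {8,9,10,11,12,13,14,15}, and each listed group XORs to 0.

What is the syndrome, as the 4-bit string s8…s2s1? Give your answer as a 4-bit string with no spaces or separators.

1111

s1 (pos 1,3,5,7,9,11,13,15): 0⊕0⊕1⊕0⊕0⊕0⊕1⊕1 = 1
s2 (pos 2,3,6,7,10,11,14,15): 0⊕0⊕0⊕0⊕1⊕0⊕1⊕1 = 1
s4 (pos 4,5,6,7,12,13,14,15): 1⊕1⊕0⊕0⊕0⊕1⊕1⊕1 = 1
s8 (pos 8,9,10,11,12,13,14,15): 1⊕0⊕1⊕0⊕0⊕1⊕1⊕1 = 1
Syndrome s8…s1 = 1111 → error at position 15.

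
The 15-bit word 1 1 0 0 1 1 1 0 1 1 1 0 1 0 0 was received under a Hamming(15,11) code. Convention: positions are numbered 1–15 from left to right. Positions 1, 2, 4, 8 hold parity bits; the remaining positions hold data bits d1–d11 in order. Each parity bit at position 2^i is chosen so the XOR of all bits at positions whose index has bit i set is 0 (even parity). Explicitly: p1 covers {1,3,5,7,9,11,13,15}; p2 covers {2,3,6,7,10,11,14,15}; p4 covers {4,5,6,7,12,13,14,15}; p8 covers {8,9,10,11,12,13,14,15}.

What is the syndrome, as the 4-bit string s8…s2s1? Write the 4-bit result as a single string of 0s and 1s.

s1 (pos 1,3,5,7,9,11,13,15): 1⊕0⊕1⊕1⊕1⊕1⊕1⊕0 = 0
s2 (pos 2,3,6,7,10,11,14,15): 1⊕0⊕1⊕1⊕1⊕1⊕0⊕0 = 1
s4 (pos 4,5,6,7,12,13,14,15): 0⊕1⊕1⊕1⊕0⊕1⊕0⊕0 = 0
s8 (pos 8,9,10,11,12,13,14,15): 0⊕1⊕1⊕1⊕0⊕1⊕0⊕0 = 0
Syndrome s8…s1 = 0010 → error at position 2.

0010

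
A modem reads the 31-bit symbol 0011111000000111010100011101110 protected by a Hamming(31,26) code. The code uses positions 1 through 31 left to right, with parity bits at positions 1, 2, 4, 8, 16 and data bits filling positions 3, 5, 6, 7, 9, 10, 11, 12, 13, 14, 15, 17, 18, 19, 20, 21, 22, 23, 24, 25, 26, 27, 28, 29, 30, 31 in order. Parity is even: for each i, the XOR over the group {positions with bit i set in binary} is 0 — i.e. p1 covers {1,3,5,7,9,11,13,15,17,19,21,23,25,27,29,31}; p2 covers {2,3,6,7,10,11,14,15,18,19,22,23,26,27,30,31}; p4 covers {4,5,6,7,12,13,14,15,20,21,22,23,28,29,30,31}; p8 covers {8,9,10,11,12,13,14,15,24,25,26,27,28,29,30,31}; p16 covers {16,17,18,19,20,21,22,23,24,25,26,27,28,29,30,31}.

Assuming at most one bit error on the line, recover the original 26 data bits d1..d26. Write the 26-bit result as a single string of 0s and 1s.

s1 (pos 1,3,5,7,9,11,13,15,17,19,21,23,25,27,29,31): 0⊕1⊕1⊕1⊕0⊕0⊕0⊕1⊕0⊕0⊕0⊕0⊕1⊕0⊕1⊕0 = 0
s2 (pos 2,3,6,7,10,11,14,15,18,19,22,23,26,27,30,31): 0⊕1⊕1⊕1⊕0⊕0⊕1⊕1⊕1⊕0⊕0⊕0⊕1⊕0⊕1⊕0 = 0
s4 (pos 4,5,6,7,12,13,14,15,20,21,22,23,28,29,30,31): 1⊕1⊕1⊕1⊕0⊕0⊕1⊕1⊕1⊕0⊕0⊕0⊕1⊕1⊕1⊕0 = 0
s8 (pos 8,9,10,11,12,13,14,15,24,25,26,27,28,29,30,31): 0⊕0⊕0⊕0⊕0⊕0⊕1⊕1⊕1⊕1⊕1⊕0⊕1⊕1⊕1⊕0 = 0
s16 (pos 16,17,18,19,20,21,22,23,24,25,26,27,28,29,30,31): 1⊕0⊕1⊕0⊕1⊕0⊕0⊕0⊕1⊕1⊕1⊕0⊕1⊕1⊕1⊕0 = 1
Syndrome s16…s1 = 10000 → error at position 16.
Flip position 16: 0011111000000111010100011101110 → 0011111000000110010100011101110
Read data bits from positions 3,5,6,7,9,10,11,12,13,14,15,17,18,19,20,21,22,23,24,25,26,27,28,29,30,31: 11110000011010100011101110

11110000011010100011101110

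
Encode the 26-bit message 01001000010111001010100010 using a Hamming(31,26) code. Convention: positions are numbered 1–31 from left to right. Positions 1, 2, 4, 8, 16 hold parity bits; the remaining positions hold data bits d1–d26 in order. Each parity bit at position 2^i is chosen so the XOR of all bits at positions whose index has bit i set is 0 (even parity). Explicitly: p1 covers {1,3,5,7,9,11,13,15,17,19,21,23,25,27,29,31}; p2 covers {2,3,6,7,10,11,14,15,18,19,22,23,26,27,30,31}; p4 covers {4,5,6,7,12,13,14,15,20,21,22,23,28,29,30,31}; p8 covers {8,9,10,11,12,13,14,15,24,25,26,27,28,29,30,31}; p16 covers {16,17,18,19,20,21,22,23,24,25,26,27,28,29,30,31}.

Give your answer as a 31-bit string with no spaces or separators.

0000100110000101111001010100010

Place data at non-parity positions: p1 p2 0 p4 1 0 0 p8 1 0 0 0 0 1 0 p16 1 1 1 0 0 1 0 1 0 1 0 0 0 1 0
p1 (pos 1,3,5,7,9,11,13,15,17,19,21,23,25,27,29,31): XOR of data positions = 0⊕1⊕0⊕1⊕0⊕0⊕0⊕1⊕1⊕0⊕0⊕0⊕0⊕0⊕0 = 0
p2 (pos 2,3,6,7,10,11,14,15,18,19,22,23,26,27,30,31): XOR of data positions = 0⊕0⊕0⊕0⊕0⊕1⊕0⊕1⊕1⊕1⊕0⊕1⊕0⊕1⊕0 = 0
p4 (pos 4,5,6,7,12,13,14,15,20,21,22,23,28,29,30,31): XOR of data positions = 1⊕0⊕0⊕0⊕0⊕1⊕0⊕0⊕0⊕1⊕0⊕0⊕0⊕1⊕0 = 0
p8 (pos 8,9,10,11,12,13,14,15,24,25,26,27,28,29,30,31): XOR of data positions = 1⊕0⊕0⊕0⊕0⊕1⊕0⊕1⊕0⊕1⊕0⊕0⊕0⊕1⊕0 = 1
p16 (pos 16,17,18,19,20,21,22,23,24,25,26,27,28,29,30,31): XOR of data positions = 1⊕1⊕1⊕0⊕0⊕1⊕0⊕1⊕0⊕1⊕0⊕0⊕0⊕1⊕0 = 1
Codeword: 0000100110000101111001010100010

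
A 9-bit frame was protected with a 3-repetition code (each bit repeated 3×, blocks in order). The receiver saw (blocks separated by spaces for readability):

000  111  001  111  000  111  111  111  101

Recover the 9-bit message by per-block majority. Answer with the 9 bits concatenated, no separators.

010101111

Block 1 (000): 0 ones → 0
Block 2 (111): 3 ones → 1
Block 3 (001): 1 one → 0
Block 4 (111): 3 ones → 1
Block 5 (000): 0 ones → 0
Block 6 (111): 3 ones → 1
Block 7 (111): 3 ones → 1
Block 8 (111): 3 ones → 1
Block 9 (101): 2 ones → 1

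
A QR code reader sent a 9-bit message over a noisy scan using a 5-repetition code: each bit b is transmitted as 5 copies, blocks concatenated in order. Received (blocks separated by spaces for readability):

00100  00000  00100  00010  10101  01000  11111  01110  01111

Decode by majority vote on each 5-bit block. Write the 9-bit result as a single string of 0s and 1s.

Block 1 (00100): 1 one → 0
Block 2 (00000): 0 ones → 0
Block 3 (00100): 1 one → 0
Block 4 (00010): 1 one → 0
Block 5 (10101): 3 ones → 1
Block 6 (01000): 1 one → 0
Block 7 (11111): 5 ones → 1
Block 8 (01110): 3 ones → 1
Block 9 (01111): 4 ones → 1

000010111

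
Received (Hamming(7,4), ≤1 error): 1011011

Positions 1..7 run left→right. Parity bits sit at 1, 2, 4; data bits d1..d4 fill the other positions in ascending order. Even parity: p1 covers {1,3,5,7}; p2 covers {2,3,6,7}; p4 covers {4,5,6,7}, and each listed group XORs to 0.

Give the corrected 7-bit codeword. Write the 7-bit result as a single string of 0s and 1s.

1011010

s1 (pos 1,3,5,7): 1⊕1⊕0⊕1 = 1
s2 (pos 2,3,6,7): 0⊕1⊕1⊕1 = 1
s4 (pos 4,5,6,7): 1⊕0⊕1⊕1 = 1
Syndrome s4…s1 = 111 → error at position 7.
Flip position 7: 1011011 → 1011010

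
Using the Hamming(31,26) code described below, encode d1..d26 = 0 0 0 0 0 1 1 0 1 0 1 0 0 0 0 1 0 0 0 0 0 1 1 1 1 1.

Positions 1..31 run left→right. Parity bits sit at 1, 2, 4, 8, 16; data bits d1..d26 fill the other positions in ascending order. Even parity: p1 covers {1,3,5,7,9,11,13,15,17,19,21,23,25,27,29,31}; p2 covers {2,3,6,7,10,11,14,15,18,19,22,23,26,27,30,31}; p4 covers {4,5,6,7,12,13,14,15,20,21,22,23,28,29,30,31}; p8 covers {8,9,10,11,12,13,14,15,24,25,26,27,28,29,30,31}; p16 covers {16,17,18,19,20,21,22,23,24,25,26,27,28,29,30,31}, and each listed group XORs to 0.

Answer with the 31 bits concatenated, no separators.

1001000101101010000010000011111

Place data at non-parity positions: p1 p2 0 p4 0 0 0 p8 0 1 1 0 1 0 1 p16 0 0 0 0 1 0 0 0 0 0 1 1 1 1 1
p1 (pos 1,3,5,7,9,11,13,15,17,19,21,23,25,27,29,31): XOR of data positions = 0⊕0⊕0⊕0⊕1⊕1⊕1⊕0⊕0⊕1⊕0⊕0⊕1⊕1⊕1 = 1
p2 (pos 2,3,6,7,10,11,14,15,18,19,22,23,26,27,30,31): XOR of data positions = 0⊕0⊕0⊕1⊕1⊕0⊕1⊕0⊕0⊕0⊕0⊕0⊕1⊕1⊕1 = 0
p4 (pos 4,5,6,7,12,13,14,15,20,21,22,23,28,29,30,31): XOR of data positions = 0⊕0⊕0⊕0⊕1⊕0⊕1⊕0⊕1⊕0⊕0⊕1⊕1⊕1⊕1 = 1
p8 (pos 8,9,10,11,12,13,14,15,24,25,26,27,28,29,30,31): XOR of data positions = 0⊕1⊕1⊕0⊕1⊕0⊕1⊕0⊕0⊕0⊕1⊕1⊕1⊕1⊕1 = 1
p16 (pos 16,17,18,19,20,21,22,23,24,25,26,27,28,29,30,31): XOR of data positions = 0⊕0⊕0⊕0⊕1⊕0⊕0⊕0⊕0⊕0⊕1⊕1⊕1⊕1⊕1 = 0
Codeword: 1001000101101010000010000011111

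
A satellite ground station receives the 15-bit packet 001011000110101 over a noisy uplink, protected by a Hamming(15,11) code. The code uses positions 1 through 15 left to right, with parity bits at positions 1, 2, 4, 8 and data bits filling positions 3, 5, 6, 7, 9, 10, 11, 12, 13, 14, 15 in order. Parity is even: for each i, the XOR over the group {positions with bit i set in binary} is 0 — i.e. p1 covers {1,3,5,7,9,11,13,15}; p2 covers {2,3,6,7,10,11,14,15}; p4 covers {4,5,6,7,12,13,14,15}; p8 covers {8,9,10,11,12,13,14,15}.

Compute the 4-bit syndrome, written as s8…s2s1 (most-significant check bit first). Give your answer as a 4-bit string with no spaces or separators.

0011

s1 (pos 1,3,5,7,9,11,13,15): 0⊕1⊕1⊕0⊕0⊕1⊕1⊕1 = 1
s2 (pos 2,3,6,7,10,11,14,15): 0⊕1⊕1⊕0⊕1⊕1⊕0⊕1 = 1
s4 (pos 4,5,6,7,12,13,14,15): 0⊕1⊕1⊕0⊕0⊕1⊕0⊕1 = 0
s8 (pos 8,9,10,11,12,13,14,15): 0⊕0⊕1⊕1⊕0⊕1⊕0⊕1 = 0
Syndrome s8…s1 = 0011 → error at position 3.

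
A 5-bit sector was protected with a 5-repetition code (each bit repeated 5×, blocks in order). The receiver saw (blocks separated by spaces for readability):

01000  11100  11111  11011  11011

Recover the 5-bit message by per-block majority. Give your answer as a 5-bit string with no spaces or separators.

01111

Block 1 (01000): 1 one → 0
Block 2 (11100): 3 ones → 1
Block 3 (11111): 5 ones → 1
Block 4 (11011): 4 ones → 1
Block 5 (11011): 4 ones → 1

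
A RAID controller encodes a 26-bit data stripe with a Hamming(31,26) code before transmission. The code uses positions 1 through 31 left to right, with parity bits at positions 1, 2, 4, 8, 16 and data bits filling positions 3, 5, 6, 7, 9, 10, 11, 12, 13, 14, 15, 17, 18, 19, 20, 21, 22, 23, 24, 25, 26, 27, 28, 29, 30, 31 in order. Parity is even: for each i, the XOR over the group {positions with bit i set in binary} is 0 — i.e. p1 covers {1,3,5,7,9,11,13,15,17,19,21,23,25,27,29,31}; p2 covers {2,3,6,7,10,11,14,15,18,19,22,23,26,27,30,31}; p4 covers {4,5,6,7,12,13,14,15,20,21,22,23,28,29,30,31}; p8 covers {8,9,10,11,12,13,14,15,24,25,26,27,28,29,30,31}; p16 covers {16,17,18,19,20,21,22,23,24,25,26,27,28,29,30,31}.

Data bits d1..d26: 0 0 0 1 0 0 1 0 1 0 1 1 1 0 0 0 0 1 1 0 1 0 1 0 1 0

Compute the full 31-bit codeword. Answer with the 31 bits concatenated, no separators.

0100001100101011110000110101010

Place data at non-parity positions: p1 p2 0 p4 0 0 1 p8 0 0 1 0 1 0 1 p16 1 1 0 0 0 0 1 1 0 1 0 1 0 1 0
p1 (pos 1,3,5,7,9,11,13,15,17,19,21,23,25,27,29,31): XOR of data positions = 0⊕0⊕1⊕0⊕1⊕1⊕1⊕1⊕0⊕0⊕1⊕0⊕0⊕0⊕0 = 0
p2 (pos 2,3,6,7,10,11,14,15,18,19,22,23,26,27,30,31): XOR of data positions = 0⊕0⊕1⊕0⊕1⊕0⊕1⊕1⊕0⊕0⊕1⊕1⊕0⊕1⊕0 = 1
p4 (pos 4,5,6,7,12,13,14,15,20,21,22,23,28,29,30,31): XOR of data positions = 0⊕0⊕1⊕0⊕1⊕0⊕1⊕0⊕0⊕0⊕1⊕1⊕0⊕1⊕0 = 0
p8 (pos 8,9,10,11,12,13,14,15,24,25,26,27,28,29,30,31): XOR of data positions = 0⊕0⊕1⊕0⊕1⊕0⊕1⊕1⊕0⊕1⊕0⊕1⊕0⊕1⊕0 = 1
p16 (pos 16,17,18,19,20,21,22,23,24,25,26,27,28,29,30,31): XOR of data positions = 1⊕1⊕0⊕0⊕0⊕0⊕1⊕1⊕0⊕1⊕0⊕1⊕0⊕1⊕0 = 1
Codeword: 0100001100101011110000110101010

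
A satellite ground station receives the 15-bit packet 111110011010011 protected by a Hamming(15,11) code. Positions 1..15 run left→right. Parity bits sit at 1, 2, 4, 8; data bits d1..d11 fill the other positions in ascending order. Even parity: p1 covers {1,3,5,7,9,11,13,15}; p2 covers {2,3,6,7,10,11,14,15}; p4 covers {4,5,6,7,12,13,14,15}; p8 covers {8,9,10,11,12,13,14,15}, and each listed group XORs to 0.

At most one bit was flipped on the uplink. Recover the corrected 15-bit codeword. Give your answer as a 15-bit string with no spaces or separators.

s1 (pos 1,3,5,7,9,11,13,15): 1⊕1⊕1⊕0⊕1⊕1⊕0⊕1 = 0
s2 (pos 2,3,6,7,10,11,14,15): 1⊕1⊕0⊕0⊕0⊕1⊕1⊕1 = 1
s4 (pos 4,5,6,7,12,13,14,15): 1⊕1⊕0⊕0⊕0⊕0⊕1⊕1 = 0
s8 (pos 8,9,10,11,12,13,14,15): 1⊕1⊕0⊕1⊕0⊕0⊕1⊕1 = 1
Syndrome s8…s1 = 1010 → error at position 10.
Flip position 10: 111110011010011 → 111110011110011

111110011110011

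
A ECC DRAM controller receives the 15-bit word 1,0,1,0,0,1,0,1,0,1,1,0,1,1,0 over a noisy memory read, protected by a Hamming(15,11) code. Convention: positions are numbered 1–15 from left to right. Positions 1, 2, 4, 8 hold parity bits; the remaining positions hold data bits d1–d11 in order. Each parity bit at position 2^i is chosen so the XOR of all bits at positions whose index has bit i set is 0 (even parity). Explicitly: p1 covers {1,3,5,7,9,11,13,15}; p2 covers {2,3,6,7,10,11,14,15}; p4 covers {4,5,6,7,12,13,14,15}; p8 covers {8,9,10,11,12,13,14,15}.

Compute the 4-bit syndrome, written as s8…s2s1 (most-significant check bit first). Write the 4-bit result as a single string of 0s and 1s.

s1 (pos 1,3,5,7,9,11,13,15): 1⊕1⊕0⊕0⊕0⊕1⊕1⊕0 = 0
s2 (pos 2,3,6,7,10,11,14,15): 0⊕1⊕1⊕0⊕1⊕1⊕1⊕0 = 1
s4 (pos 4,5,6,7,12,13,14,15): 0⊕0⊕1⊕0⊕0⊕1⊕1⊕0 = 1
s8 (pos 8,9,10,11,12,13,14,15): 1⊕0⊕1⊕1⊕0⊕1⊕1⊕0 = 1
Syndrome s8…s1 = 1110 → error at position 14.

1110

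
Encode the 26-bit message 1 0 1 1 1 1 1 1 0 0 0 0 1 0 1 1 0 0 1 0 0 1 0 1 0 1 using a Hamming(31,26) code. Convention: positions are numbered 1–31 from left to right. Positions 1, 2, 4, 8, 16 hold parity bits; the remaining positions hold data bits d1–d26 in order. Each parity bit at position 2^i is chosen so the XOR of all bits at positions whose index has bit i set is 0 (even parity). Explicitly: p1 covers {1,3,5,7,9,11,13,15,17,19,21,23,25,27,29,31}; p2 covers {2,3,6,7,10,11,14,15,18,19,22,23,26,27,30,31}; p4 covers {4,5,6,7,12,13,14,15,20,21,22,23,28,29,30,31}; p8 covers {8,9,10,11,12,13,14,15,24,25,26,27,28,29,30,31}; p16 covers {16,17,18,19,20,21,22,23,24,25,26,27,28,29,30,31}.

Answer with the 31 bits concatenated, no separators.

Place data at non-parity positions: p1 p2 1 p4 0 1 1 p8 1 1 1 1 0 0 0 p16 0 1 0 1 1 0 0 1 0 0 1 0 1 0 1
p1 (pos 1,3,5,7,9,11,13,15,17,19,21,23,25,27,29,31): XOR of data positions = 1⊕0⊕1⊕1⊕1⊕0⊕0⊕0⊕0⊕1⊕0⊕0⊕1⊕1⊕1 = 0
p2 (pos 2,3,6,7,10,11,14,15,18,19,22,23,26,27,30,31): XOR of data positions = 1⊕1⊕1⊕1⊕1⊕0⊕0⊕1⊕0⊕0⊕0⊕0⊕1⊕0⊕1 = 0
p4 (pos 4,5,6,7,12,13,14,15,20,21,22,23,28,29,30,31): XOR of data positions = 0⊕1⊕1⊕1⊕0⊕0⊕0⊕1⊕1⊕0⊕0⊕0⊕1⊕0⊕1 = 1
p8 (pos 8,9,10,11,12,13,14,15,24,25,26,27,28,29,30,31): XOR of data positions = 1⊕1⊕1⊕1⊕0⊕0⊕0⊕1⊕0⊕0⊕1⊕0⊕1⊕0⊕1 = 0
p16 (pos 16,17,18,19,20,21,22,23,24,25,26,27,28,29,30,31): XOR of data positions = 0⊕1⊕0⊕1⊕1⊕0⊕0⊕1⊕0⊕0⊕1⊕0⊕1⊕0⊕1 = 1
Codeword: 0011011011110001010110010010101

0011011011110001010110010010101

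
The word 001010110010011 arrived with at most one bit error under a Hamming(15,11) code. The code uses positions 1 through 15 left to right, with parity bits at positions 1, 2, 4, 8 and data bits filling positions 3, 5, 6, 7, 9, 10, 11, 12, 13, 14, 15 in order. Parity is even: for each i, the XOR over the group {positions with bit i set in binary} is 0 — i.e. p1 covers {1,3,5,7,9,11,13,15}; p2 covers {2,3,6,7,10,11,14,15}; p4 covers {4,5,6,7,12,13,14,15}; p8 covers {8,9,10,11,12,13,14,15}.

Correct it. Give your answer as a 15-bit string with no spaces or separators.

s1 (pos 1,3,5,7,9,11,13,15): 0⊕1⊕1⊕1⊕0⊕1⊕0⊕1 = 1
s2 (pos 2,3,6,7,10,11,14,15): 0⊕1⊕0⊕1⊕0⊕1⊕1⊕1 = 1
s4 (pos 4,5,6,7,12,13,14,15): 0⊕1⊕0⊕1⊕0⊕0⊕1⊕1 = 0
s8 (pos 8,9,10,11,12,13,14,15): 1⊕0⊕0⊕1⊕0⊕0⊕1⊕1 = 0
Syndrome s8…s1 = 0011 → error at position 3.
Flip position 3: 001010110010011 → 000010110010011

000010110010011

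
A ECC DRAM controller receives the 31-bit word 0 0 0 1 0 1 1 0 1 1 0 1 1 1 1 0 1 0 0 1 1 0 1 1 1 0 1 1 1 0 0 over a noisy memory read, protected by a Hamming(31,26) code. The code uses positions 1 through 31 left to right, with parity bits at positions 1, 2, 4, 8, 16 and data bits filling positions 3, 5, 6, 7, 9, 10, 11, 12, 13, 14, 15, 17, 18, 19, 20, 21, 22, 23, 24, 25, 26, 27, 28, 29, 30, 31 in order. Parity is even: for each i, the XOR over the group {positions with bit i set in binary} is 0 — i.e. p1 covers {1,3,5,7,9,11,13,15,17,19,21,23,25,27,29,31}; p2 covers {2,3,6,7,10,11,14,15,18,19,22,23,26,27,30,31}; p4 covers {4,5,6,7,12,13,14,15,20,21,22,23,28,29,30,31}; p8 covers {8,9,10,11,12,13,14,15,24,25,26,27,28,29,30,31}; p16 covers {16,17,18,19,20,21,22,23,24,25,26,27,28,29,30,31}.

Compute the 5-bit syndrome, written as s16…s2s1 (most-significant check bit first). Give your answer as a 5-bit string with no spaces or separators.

11010

s1 (pos 1,3,5,7,9,11,13,15,17,19,21,23,25,27,29,31): 0⊕0⊕0⊕1⊕1⊕0⊕1⊕1⊕1⊕0⊕1⊕1⊕1⊕1⊕1⊕0 = 0
s2 (pos 2,3,6,7,10,11,14,15,18,19,22,23,26,27,30,31): 0⊕0⊕1⊕1⊕1⊕0⊕1⊕1⊕0⊕0⊕0⊕1⊕0⊕1⊕0⊕0 = 1
s4 (pos 4,5,6,7,12,13,14,15,20,21,22,23,28,29,30,31): 1⊕0⊕1⊕1⊕1⊕1⊕1⊕1⊕1⊕1⊕0⊕1⊕1⊕1⊕0⊕0 = 0
s8 (pos 8,9,10,11,12,13,14,15,24,25,26,27,28,29,30,31): 0⊕1⊕1⊕0⊕1⊕1⊕1⊕1⊕1⊕1⊕0⊕1⊕1⊕1⊕0⊕0 = 1
s16 (pos 16,17,18,19,20,21,22,23,24,25,26,27,28,29,30,31): 0⊕1⊕0⊕0⊕1⊕1⊕0⊕1⊕1⊕1⊕0⊕1⊕1⊕1⊕0⊕0 = 1
Syndrome s16…s1 = 11010 → error at position 26.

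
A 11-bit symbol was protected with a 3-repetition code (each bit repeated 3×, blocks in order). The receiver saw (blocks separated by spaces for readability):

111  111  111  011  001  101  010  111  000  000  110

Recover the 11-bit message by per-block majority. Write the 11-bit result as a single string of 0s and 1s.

11110101001

Block 1 (111): 3 ones → 1
Block 2 (111): 3 ones → 1
Block 3 (111): 3 ones → 1
Block 4 (011): 2 ones → 1
Block 5 (001): 1 one → 0
Block 6 (101): 2 ones → 1
Block 7 (010): 1 one → 0
Block 8 (111): 3 ones → 1
Block 9 (000): 0 ones → 0
Block 10 (000): 0 ones → 0
Block 11 (110): 2 ones → 1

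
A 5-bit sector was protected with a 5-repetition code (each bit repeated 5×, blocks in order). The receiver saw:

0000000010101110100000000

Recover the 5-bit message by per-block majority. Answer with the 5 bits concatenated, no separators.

Block 1 (00000): 0 ones → 0
Block 2 (00010): 1 one → 0
Block 3 (10111): 4 ones → 1
Block 4 (01000): 1 one → 0
Block 5 (00000): 0 ones → 0

00100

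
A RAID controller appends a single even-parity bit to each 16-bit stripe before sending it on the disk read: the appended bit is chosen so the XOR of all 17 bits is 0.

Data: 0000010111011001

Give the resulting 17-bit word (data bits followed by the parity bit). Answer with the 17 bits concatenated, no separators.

XOR of the 16 data bits: 0⊕0⊕0⊕0⊕0⊕1⊕0⊕1⊕1⊕1⊕0⊕1⊕1⊕0⊕0⊕1 = 1
Parity bit = 1 (so all 17 bits XOR to 0).

00000101110110011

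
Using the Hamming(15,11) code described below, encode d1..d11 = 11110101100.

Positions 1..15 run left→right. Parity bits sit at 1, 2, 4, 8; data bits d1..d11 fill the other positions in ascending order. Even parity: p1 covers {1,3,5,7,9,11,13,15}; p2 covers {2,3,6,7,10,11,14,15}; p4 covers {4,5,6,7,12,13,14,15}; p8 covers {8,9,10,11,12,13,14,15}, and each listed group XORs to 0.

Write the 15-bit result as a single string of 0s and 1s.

Place data at non-parity positions: p1 p2 1 p4 1 1 1 p8 0 1 0 1 1 0 0
p1 (pos 1,3,5,7,9,11,13,15): XOR of data positions = 1⊕1⊕1⊕0⊕0⊕1⊕0 = 0
p2 (pos 2,3,6,7,10,11,14,15): XOR of data positions = 1⊕1⊕1⊕1⊕0⊕0⊕0 = 0
p4 (pos 4,5,6,7,12,13,14,15): XOR of data positions = 1⊕1⊕1⊕1⊕1⊕0⊕0 = 1
p8 (pos 8,9,10,11,12,13,14,15): XOR of data positions = 0⊕1⊕0⊕1⊕1⊕0⊕0 = 1
Codeword: 001111110101100

001111110101100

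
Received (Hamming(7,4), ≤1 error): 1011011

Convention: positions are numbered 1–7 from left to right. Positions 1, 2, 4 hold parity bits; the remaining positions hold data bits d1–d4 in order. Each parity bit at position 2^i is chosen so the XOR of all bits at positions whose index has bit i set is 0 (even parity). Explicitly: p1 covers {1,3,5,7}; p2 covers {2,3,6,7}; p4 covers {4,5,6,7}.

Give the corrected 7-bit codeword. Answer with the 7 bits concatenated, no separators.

1011010

s1 (pos 1,3,5,7): 1⊕1⊕0⊕1 = 1
s2 (pos 2,3,6,7): 0⊕1⊕1⊕1 = 1
s4 (pos 4,5,6,7): 1⊕0⊕1⊕1 = 1
Syndrome s4…s1 = 111 → error at position 7.
Flip position 7: 1011011 → 1011010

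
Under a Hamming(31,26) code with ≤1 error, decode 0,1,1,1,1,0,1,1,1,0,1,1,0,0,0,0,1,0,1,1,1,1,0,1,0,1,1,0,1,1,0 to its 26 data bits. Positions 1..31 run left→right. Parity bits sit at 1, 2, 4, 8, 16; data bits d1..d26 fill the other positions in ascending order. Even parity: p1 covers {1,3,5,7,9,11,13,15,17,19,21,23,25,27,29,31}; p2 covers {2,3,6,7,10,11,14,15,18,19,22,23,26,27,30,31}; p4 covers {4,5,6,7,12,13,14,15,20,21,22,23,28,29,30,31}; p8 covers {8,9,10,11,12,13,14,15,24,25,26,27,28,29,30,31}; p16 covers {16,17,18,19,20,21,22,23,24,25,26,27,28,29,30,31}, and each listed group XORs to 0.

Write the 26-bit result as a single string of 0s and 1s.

11011011010101111010110110

s1 (pos 1,3,5,7,9,11,13,15,17,19,21,23,25,27,29,31): 0⊕1⊕1⊕1⊕1⊕1⊕0⊕0⊕1⊕1⊕1⊕0⊕0⊕1⊕1⊕0 = 0
s2 (pos 2,3,6,7,10,11,14,15,18,19,22,23,26,27,30,31): 1⊕1⊕0⊕1⊕0⊕1⊕0⊕0⊕0⊕1⊕1⊕0⊕1⊕1⊕1⊕0 = 1
s4 (pos 4,5,6,7,12,13,14,15,20,21,22,23,28,29,30,31): 1⊕1⊕0⊕1⊕1⊕0⊕0⊕0⊕1⊕1⊕1⊕0⊕0⊕1⊕1⊕0 = 1
s8 (pos 8,9,10,11,12,13,14,15,24,25,26,27,28,29,30,31): 1⊕1⊕0⊕1⊕1⊕0⊕0⊕0⊕1⊕0⊕1⊕1⊕0⊕1⊕1⊕0 = 1
s16 (pos 16,17,18,19,20,21,22,23,24,25,26,27,28,29,30,31): 0⊕1⊕0⊕1⊕1⊕1⊕1⊕0⊕1⊕0⊕1⊕1⊕0⊕1⊕1⊕0 = 0
Syndrome s16…s1 = 01110 → error at position 14.
Flip position 14: 0111101110110000101111010110110 → 0111101110110100101111010110110
Read data bits from positions 3,5,6,7,9,10,11,12,13,14,15,17,18,19,20,21,22,23,24,25,26,27,28,29,30,31: 11011011010101111010110110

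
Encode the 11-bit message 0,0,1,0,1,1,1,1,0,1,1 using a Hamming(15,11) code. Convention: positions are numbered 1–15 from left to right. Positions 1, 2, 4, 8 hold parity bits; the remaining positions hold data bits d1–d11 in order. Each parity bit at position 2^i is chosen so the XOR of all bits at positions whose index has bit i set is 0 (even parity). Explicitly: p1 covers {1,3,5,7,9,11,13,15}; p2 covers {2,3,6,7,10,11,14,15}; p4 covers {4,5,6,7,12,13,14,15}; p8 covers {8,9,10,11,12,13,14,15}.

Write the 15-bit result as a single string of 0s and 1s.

Place data at non-parity positions: p1 p2 0 p4 0 1 0 p8 1 1 1 1 0 1 1
p1 (pos 1,3,5,7,9,11,13,15): XOR of data positions = 0⊕0⊕0⊕1⊕1⊕0⊕1 = 1
p2 (pos 2,3,6,7,10,11,14,15): XOR of data positions = 0⊕1⊕0⊕1⊕1⊕1⊕1 = 1
p4 (pos 4,5,6,7,12,13,14,15): XOR of data positions = 0⊕1⊕0⊕1⊕0⊕1⊕1 = 0
p8 (pos 8,9,10,11,12,13,14,15): XOR of data positions = 1⊕1⊕1⊕1⊕0⊕1⊕1 = 0
Codeword: 110001001111011

110001001111011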